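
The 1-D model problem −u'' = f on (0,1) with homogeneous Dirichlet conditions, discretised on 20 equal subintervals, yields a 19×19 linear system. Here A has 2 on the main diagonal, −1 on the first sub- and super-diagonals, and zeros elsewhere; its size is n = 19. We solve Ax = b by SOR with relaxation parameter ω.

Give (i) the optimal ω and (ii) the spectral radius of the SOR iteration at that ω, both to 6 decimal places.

½·tridiag(1,0,1) at n=19: λ_k = cos(kπ/20); max |λ| at k=1 ⇒ ρ_J = cos(π/20) ≈ 0.987688.
√(1−ρ_J²) = |sin(π/20)| = 0.1564345
So ω* = 2/1.1564345 = 1.729454 (Young).
[ρ_SOR] ω* − 1 = 0.729454.

ω* = 1.729454, ρ_SOR = 0.729454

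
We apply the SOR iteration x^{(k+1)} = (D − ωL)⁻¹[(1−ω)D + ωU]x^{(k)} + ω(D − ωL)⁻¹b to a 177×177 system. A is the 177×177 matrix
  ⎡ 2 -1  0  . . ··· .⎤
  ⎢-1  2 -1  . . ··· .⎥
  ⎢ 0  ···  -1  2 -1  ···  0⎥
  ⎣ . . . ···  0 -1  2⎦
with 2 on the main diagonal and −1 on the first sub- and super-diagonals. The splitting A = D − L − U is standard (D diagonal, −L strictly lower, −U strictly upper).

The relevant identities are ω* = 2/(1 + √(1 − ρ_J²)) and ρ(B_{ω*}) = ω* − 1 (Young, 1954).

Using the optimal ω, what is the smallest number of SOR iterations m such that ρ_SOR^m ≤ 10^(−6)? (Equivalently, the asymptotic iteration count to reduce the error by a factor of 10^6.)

n=177: λ(B_J) = 1 − λ(A)/2 = cos(kπ/178); k=1 gives ρ_J = 0.9998443.
root = sin(π/178) = 0.0176485  (since 1−cos² = sin²).
Young: ω* = 2/(1+√(1−ρ_J²)) = 2/(1+0.0176485) = 2/1.0176485 = 1.9653151.
and ρ(B_{ω*}) = 1.9653151 − 1 = 0.9653151.
6·ln10 = 13.8155; −ln(0.9653151) = 0.0353007; m = ⌈13.8155/0.0353007⌉ = ⌈391.366⌉ = 392.

m = 392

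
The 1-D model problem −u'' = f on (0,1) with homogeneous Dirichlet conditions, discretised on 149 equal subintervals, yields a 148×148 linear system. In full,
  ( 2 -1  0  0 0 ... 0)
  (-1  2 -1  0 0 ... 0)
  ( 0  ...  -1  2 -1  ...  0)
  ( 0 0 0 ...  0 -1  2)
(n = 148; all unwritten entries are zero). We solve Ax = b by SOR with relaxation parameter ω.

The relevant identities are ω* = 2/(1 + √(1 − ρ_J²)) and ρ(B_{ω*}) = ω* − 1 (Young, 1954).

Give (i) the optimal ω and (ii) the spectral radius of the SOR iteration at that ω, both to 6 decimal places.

ω* = 1.958705, ρ_SOR = 0.958705

With n=148, ρ(Jacobi) = cos(π/149) = 0.999778.
√(1 − cos²(π/149)) = sin(π/149) ≈ 0.0210830.
ω* = 2 / (1 + 0.0210830) = 2 / 1.0210830 ≈ 1.958705.
ρ_SOR = ω* − 1 = 1.958705 − 1 = 0.958705.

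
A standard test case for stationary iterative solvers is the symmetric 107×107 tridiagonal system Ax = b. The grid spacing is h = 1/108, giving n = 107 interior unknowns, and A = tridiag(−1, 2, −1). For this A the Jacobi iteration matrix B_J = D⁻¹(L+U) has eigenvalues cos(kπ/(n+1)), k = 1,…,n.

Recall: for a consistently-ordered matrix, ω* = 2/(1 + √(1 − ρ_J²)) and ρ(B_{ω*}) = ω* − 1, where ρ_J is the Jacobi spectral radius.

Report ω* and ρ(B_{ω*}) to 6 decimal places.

ρ_J = max_k |cos(kπ/108)| = cos(π/108) = 0.999577
√(1−ρ_J²) simplifies to sin(π/108) = 0.0290847.
Young: ω* = 2/(1+√(1−ρ_J²)) = 2/(1+0.0290847) = 2/1.0290847 = 1.943475.
At ω = 1.943475 every |λ(B_ω)| = ω−1, so ρ_SOR = 0.943475.

ω* = 1.943475, ρ_SOR = 0.943475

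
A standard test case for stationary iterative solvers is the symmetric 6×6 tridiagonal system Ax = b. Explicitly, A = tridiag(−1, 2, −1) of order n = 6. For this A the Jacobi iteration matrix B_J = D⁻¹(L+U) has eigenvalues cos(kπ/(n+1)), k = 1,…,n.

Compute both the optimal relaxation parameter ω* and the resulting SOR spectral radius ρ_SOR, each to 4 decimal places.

ω* = 1.3948, ρ_SOR = 0.3948

spectrum of D⁻¹(L+U) = {cos(kπ/7) : 1≤k≤6}; ρ_J = cos(π/7) = 0.9010.
root = sin(π/7) = 0.43388  (since 1−cos² = sin²).
So ω* = 2/1.43388 = 1.3948 (Young).
Hence ρ(B_{ω*}) = 1.3948 − 1 = 0.3948.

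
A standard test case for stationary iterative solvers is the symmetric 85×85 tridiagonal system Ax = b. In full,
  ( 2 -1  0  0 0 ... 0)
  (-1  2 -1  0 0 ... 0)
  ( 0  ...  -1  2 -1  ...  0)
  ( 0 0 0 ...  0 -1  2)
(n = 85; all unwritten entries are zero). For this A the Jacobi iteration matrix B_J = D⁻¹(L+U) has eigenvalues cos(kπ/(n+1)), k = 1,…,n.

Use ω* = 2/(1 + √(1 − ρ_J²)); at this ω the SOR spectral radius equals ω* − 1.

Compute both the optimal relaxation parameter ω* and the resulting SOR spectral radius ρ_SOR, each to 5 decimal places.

With n=85, ρ(Jacobi) = cos(π/86) = 0.99933.
root = sin(π/86) = 0.036522  (since 1−cos² = sin²).
ω* = 2 / (1 + 0.036522) = 2 / 1.036522 ≈ 1.92953.
ρ_SOR = ω* − 1 = 1.92953 − 1 = 0.92953.

ω* = 1.92953, ρ_SOR = 0.92953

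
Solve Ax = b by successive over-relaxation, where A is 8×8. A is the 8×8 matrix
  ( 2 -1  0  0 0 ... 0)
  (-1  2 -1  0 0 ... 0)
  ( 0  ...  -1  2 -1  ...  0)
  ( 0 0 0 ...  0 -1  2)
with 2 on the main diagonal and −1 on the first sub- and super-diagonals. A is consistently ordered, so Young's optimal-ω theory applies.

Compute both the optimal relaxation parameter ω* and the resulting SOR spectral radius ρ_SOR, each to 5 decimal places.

ω* = 1.49029, ρ_SOR = 0.49029

spectrum of D⁻¹(L+U) = {cos(kπ/9) : 1≤k≤8}; ρ_J = cos(π/9) = 0.93969.
1 − cos²(π/9) = sin²(π/9) ⇒ √(1−ρ_J²) = sin(π/9) = 0.342020.
Then 2/(1+√(1−ρ_J²)) = 2/(1+0.342020); ω* = 2/1.342020 = 1.49029.
ρ_SOR = ω* − 1 ≈ 0.49029.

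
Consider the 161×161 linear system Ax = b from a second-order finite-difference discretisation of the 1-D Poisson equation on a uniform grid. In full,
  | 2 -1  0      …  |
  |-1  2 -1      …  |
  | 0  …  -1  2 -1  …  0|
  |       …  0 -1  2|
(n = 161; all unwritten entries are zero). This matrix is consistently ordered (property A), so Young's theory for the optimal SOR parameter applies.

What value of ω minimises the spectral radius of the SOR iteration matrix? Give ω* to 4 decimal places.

ω* = 1.9620

n=161: λ(B_J) = 1 − λ(A)/2 = cos(kπ/162); k=1 gives ρ_J = 0.9998.
√(1−ρ_J²) = |sin(π/162)| = 0.01939
ω* = 2 / (1 + 0.01939) = 2 / 1.01939 ≈ 1.9620.
and ρ(B_{ω*}) = 1.9620 − 1 = 0.9620.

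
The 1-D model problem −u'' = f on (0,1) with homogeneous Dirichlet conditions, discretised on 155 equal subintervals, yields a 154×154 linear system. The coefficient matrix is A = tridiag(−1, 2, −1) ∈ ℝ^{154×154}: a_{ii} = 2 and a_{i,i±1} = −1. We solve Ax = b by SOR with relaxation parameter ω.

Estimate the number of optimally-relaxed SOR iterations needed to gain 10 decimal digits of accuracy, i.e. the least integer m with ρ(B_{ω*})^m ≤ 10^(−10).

n=154: λ(B_J) = 1 − λ(A)/2 = cos(kπ/155); k=1 gives ρ_J = 0.9997946.
√(1−ρ_J²) simplifies to sin(π/155) = 0.0202670.
So ω* = 2/1.0202670 = 1.9602712 (Young).
[ρ_SOR] ω* − 1 = 0.9602712.
10·ln10 = 23.0259; −ln(0.9602712) = 0.0405395; m = ⌈23.0259/0.0405395⌉ = ⌈567.987⌉ = 568.

m = 568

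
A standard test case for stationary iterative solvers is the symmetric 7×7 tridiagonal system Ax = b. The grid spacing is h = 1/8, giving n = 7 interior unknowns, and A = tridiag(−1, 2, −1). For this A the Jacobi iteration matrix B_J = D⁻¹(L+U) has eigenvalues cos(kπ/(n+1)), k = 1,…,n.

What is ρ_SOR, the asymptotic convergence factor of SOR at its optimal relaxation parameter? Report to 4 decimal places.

½·tridiag(1,0,1) at n=7: λ_k = cos(kπ/8); max |λ| at k=1 ⇒ ρ_J = cos(π/8) ≈ 0.9239.
1 − cos²(π/8) = sin²(π/8) ⇒ √(1−ρ_J²) = sin(π/8) = 0.38268.
ω* = 2 / (1 + 0.38268) = 2 / 1.38268 ≈ 1.4465.
At ω = 1.4465 every |λ(B_ω)| = ω−1, so ρ_SOR = 0.4465.

ρ_SOR = 0.4465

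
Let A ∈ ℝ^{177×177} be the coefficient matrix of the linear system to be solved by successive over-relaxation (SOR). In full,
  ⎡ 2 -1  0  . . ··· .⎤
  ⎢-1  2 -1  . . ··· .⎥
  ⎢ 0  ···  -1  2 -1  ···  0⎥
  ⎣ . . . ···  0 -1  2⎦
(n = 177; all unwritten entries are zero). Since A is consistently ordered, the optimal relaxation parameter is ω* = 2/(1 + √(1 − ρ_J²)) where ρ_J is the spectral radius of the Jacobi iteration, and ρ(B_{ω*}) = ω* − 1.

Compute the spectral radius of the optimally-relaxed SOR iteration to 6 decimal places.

ρ_SOR = 0.965315

n=177: λ(B_J) = 1 − λ(A)/2 = cos(kπ/178); k=1 gives ρ_J = 0.999844.
√(1−ρ_J²) simplifies to sin(π/178) = 0.0176485.
ω* = 2/(1+0.0176485) = 1.965315
and ρ(B_{ω*}) = 1.965315 − 1 = 0.965315.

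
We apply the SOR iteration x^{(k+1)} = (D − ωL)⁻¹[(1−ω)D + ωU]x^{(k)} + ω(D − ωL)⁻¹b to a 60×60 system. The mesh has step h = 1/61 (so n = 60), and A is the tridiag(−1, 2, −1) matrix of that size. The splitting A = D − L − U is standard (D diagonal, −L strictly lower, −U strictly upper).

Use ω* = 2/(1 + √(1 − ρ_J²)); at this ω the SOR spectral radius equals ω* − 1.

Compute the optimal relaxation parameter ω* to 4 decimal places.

ω* = 1.9021

B_J for the 60×60 system has eigenvalues cos(kπ/61); ρ_J = cos(π/61) = 0.9987.
√(1−ρ_J²) simplifies to sin(π/61) = 0.05148.
ω* = 2/(1+0.05148) = 1.9021
ρ_SOR = ω* − 1 ≈ 0.9021.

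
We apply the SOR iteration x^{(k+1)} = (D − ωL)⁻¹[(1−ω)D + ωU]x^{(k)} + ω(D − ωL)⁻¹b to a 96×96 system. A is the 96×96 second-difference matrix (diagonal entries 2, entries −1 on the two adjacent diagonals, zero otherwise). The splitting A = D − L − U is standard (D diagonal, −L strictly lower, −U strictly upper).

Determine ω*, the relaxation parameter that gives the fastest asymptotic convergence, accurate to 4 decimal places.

ω* = 1.9373

B_J for the 96×96 system has eigenvalues cos(kπ/97); ρ_J = cos(π/97) = 0.9995.
root = sin(π/97) = 0.03238  (since 1−cos² = sin²).
ω* = 2/(1+0.03238) = 1.9373
At ω = 1.9373 every |λ(B_ω)| = ω−1, so ρ_SOR = 0.9373.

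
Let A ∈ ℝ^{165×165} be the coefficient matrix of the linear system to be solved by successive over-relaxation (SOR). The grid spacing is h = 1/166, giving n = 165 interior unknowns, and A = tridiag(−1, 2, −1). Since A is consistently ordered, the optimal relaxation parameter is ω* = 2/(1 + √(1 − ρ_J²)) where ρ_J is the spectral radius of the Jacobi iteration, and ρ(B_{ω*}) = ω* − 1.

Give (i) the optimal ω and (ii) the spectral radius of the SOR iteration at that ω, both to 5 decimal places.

ω* = 1.96285, ρ_SOR = 0.96285

spectrum of D⁻¹(L+U) = {cos(kπ/166) : 1≤k≤165}; ρ_J = cos(π/166) = 0.99982.
√(1 − cos²(π/166)) = sin(π/166) ≈ 0.018924.
Young: ω* = 2/(1+√(1−ρ_J²)) = 2/(1+0.018924) = 2/1.018924 = 1.96285.
[ρ_SOR] ω* − 1 = 0.96285.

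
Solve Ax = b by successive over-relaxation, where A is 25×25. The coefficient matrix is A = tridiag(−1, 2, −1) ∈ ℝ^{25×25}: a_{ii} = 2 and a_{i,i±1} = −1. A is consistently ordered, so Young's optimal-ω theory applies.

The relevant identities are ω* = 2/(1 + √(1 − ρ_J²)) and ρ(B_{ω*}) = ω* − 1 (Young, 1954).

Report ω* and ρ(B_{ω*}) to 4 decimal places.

With n=25, ρ(Jacobi) = cos(π/26) = 0.9927.
1 − cos²(π/26) = sin²(π/26) ⇒ √(1−ρ_J²) = sin(π/26) = 0.12054.
ω* = 2/(1+0.12054) = 1.7849
ρ_SOR = ω* − 1 ≈ 0.7849.

ω* = 1.7849, ρ_SOR = 0.7849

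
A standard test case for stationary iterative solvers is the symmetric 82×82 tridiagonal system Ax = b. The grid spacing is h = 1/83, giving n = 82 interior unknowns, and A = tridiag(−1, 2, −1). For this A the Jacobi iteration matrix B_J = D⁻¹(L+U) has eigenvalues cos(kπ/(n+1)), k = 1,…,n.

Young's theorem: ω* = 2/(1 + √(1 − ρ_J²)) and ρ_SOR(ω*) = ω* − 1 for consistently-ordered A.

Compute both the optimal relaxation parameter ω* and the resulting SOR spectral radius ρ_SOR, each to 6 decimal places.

[ρ_J] n=82: ρ(B_J) = cos(π/(n+1)) = cos(π/83) = 0.999284.
root = sin(π/83) = 0.0378415  (since 1−cos² = sin²).
ω* = 2/(1 + 0.0378415) = 2/1.0378415 = 1.927077.
[ρ_SOR] ω* − 1 = 0.927077.

ω* = 1.927077, ρ_SOR = 0.927077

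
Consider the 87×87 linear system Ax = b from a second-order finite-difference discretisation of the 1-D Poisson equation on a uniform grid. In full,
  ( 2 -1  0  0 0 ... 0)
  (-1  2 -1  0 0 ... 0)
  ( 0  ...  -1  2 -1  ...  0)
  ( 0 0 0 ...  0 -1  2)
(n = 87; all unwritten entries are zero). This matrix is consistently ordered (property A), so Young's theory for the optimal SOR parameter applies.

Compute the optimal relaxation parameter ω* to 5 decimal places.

ω* = 1.93108

ρ_J = max_k |cos(kπ/88)| = cos(π/88) = 0.99936
√(1 − cos²(π/88)) = sin(π/88) ≈ 0.035692.
So ω* = 2/1.035692 = 1.93108 (Young).
ρ_SOR = ω* − 1 = 1.93108 − 1 = 0.93108.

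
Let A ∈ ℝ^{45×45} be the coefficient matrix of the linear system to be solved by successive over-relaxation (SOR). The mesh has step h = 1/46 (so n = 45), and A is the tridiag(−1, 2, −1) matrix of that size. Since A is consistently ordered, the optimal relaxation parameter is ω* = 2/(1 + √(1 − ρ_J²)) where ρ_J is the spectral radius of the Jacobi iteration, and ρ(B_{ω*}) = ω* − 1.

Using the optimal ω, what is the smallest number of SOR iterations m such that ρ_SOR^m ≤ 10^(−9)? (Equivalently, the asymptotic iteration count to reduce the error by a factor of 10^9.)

m = 152

ρ_J = max_k |cos(kπ/46)| = cos(π/46) = 0.9976688
root = sin(π/46) = 0.0682424  (since 1−cos² = sin²).
ω* = 2/(1 + 0.0682424) = 2/1.0682424 = 1.8722342.
[ρ_SOR] ω* − 1 = 0.8722342.
For 9 digits: m = 9·ln10 / (−ln 0.8722342) = 20.7233/0.136697 = 151.600; round up → m = 152.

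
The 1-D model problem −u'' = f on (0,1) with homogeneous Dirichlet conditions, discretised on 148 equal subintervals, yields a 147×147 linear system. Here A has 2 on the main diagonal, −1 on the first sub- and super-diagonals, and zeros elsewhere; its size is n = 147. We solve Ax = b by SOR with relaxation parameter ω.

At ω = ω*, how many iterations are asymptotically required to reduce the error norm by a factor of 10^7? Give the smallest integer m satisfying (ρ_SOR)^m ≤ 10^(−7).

m = 380

B_J for the 147×147 system has eigenvalues cos(kπ/148); ρ_J = cos(π/148) = 0.9997747.
root = sin(π/148) = 0.0212254  (since 1−cos² = sin²).
Then 2/(1+√(1−ρ_J²)) = 2/(1+0.0212254); ω* = 2/1.0212254 = 1.9584315.
At ω = 1.9584315 every |λ(B_ω)| = ω−1, so ρ_SOR = 0.9584315.
m ≥ 7·ln10 / (−ln 0.9584315) = 379.632; smallest integer m = 380.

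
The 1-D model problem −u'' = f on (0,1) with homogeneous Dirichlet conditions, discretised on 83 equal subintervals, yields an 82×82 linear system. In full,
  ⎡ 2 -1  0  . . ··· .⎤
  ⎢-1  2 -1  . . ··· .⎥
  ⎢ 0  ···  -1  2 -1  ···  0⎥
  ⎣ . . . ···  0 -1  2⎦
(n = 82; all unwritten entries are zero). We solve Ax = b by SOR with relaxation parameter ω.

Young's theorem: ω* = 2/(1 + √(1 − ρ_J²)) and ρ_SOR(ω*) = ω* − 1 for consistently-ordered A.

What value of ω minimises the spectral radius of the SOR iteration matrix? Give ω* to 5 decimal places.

[ρ_J] n=82: ρ(B_J) = cos(π/(n+1)) = cos(π/83) = 0.99928.
√(1 − cos²(π/83)) = sin(π/83) ≈ 0.037841.
ω* = 2 / (1 + 0.037841) = 2 / 1.037841 ≈ 1.92708.
ρ_SOR = ω* − 1 = 1.92708 − 1 = 0.92708.

ω* = 1.92708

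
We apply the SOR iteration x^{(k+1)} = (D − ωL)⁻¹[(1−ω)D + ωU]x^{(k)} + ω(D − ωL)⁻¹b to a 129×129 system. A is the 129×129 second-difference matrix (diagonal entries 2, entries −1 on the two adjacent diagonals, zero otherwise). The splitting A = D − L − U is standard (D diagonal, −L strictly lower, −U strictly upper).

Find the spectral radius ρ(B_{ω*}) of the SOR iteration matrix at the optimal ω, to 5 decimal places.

ρ_SOR = 0.95281

With n=129, ρ(Jacobi) = cos(π/130) = 0.99971.
1 − cos²(π/130) = sin²(π/130) ⇒ √(1−ρ_J²) = sin(π/130) = 0.024164.
So ω* = 2/1.024164 = 1.95281 (Young).
ρ_SOR = ω* − 1 ≈ 0.95281.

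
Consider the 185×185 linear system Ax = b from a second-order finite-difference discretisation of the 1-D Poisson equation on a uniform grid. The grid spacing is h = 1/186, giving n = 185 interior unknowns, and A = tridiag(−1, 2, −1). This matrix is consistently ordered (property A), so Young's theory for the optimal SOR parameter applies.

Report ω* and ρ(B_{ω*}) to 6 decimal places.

ω* = 1.966782, ρ_SOR = 0.966782

n=185: λ(B_J) = 1 − λ(A)/2 = cos(kπ/186); k=1 gives ρ_J = 0.999857.
√(1−ρ_J²) = |sin(π/186)| = 0.0168895
Then 2/(1+√(1−ρ_J²)) = 2/(1+0.0168895); ω* = 2/1.0168895 = 1.966782.
and ρ(B_{ω*}) = 1.966782 − 1 = 0.966782.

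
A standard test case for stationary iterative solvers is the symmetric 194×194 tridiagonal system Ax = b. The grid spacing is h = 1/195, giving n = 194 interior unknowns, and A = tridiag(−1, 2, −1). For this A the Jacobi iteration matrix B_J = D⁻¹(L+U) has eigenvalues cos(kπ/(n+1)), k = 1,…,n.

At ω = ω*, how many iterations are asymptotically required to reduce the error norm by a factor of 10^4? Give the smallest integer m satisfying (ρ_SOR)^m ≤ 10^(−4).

spectrum of D⁻¹(L+U) = {cos(kπ/195) : 1≤k≤194}; ρ_J = cos(π/195) = 0.9998702.
root = sin(π/195) = 0.0161100  (since 1−cos² = sin²).
ω* = 2/(1+0.0161100) = 1.9682908
ρ(B_{ω*}) = ω*−1 = 0.9682908
Need (0.9682908)^m ≤ 10^(−4): m ≥ 4·ln10/|ln 0.9682908| = 9.21034/0.0322228 = 285.833 ⇒ m = 286.

m = 286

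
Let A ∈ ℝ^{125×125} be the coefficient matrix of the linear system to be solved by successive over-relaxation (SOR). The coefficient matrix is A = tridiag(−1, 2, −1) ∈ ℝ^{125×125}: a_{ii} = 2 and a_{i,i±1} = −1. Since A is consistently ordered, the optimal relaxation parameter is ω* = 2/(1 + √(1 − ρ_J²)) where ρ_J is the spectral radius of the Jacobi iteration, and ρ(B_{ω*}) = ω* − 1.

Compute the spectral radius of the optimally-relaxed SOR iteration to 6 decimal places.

ρ_SOR = 0.951351

ρ_J = max_k |cos(kπ/126)| = cos(π/126) = 0.999689
√(1 − cos²(π/126)) = sin(π/126) ≈ 0.0249307.
Then 2/(1+√(1−ρ_J²)) = 2/(1+0.0249307); ω* = 2/1.0249307 = 1.951351.
Hence ρ(B_{ω*}) = 1.951351 − 1 = 0.951351.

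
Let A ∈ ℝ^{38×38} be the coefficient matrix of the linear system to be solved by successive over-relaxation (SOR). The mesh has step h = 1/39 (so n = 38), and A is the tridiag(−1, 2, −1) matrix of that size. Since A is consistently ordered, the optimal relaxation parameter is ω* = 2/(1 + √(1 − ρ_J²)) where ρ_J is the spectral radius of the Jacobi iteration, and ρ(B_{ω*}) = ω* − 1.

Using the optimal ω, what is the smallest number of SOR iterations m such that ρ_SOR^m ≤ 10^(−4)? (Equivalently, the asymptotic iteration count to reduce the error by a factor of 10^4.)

With n=38, ρ(Jacobi) = cos(π/39) = 0.9967573.
√(1−ρ_J²) simplifies to sin(π/39) = 0.0804666.
Young: ω* = 2/(1+√(1−ρ_J²)) = 2/(1+0.0804666) = 2/1.0804666 = 1.8510521.
Hence ρ(B_{ω*}) = 1.8510521 − 1 = 0.8510521.
4·ln10 = 9.21034; −ln(0.8510521) = 0.161282; m = ⌈9.21034/0.161282⌉ = ⌈57.107⌉ = 58.

m = 58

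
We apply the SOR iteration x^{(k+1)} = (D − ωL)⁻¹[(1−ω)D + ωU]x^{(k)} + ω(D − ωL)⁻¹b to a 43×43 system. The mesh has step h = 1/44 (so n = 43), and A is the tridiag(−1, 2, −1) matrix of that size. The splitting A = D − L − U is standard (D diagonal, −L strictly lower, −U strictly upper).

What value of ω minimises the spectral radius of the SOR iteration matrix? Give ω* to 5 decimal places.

ω* = 1.86682

n=43: λ(B_J) = 1 − λ(A)/2 = cos(kπ/44); k=1 gives ρ_J = 0.99745.
root = sin(π/44) = 0.071339  (since 1−cos² = sin²).
Young: ω* = 2/(1+√(1−ρ_J²)) = 2/(1+0.071339) = 2/1.071339 = 1.86682.
and ρ(B_{ω*}) = 1.86682 − 1 = 0.86682.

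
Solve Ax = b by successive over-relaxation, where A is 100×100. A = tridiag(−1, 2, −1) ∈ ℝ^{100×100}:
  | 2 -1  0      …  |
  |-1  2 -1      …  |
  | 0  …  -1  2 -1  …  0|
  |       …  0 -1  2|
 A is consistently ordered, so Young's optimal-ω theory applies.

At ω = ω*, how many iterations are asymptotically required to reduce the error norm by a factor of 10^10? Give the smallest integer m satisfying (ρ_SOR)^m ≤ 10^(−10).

m = 371

With n=100, ρ(Jacobi) = cos(π/101) = 0.9995163.
√(1 − cos²(π/101)) = sin(π/101) ≈ 0.0310999.
ω* = 2/(1+0.0310999) = 1.9396763
ρ(B_{ω*}) = ω*−1 = 0.9396763
Need (0.9396763)^m ≤ 10^(−10): m ≥ 10·ln10/|ln 0.9396763| = 23.0259/0.0622198 = 370.074 ⇒ m = 371.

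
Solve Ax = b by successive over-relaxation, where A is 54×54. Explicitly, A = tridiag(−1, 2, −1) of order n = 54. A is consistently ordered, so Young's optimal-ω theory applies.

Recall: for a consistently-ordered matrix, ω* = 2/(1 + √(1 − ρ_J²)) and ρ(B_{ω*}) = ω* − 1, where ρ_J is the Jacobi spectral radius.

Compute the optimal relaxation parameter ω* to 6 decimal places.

ρ_J = max_k |cos(kπ/55)| = cos(π/55) = 0.998369
root = sin(π/55) = 0.0570888  (since 1−cos² = sin²).
ω* = 2/(1+0.0570888) = 1.891989
ρ_SOR = ω* − 1 ≈ 0.891989.

ω* = 1.891989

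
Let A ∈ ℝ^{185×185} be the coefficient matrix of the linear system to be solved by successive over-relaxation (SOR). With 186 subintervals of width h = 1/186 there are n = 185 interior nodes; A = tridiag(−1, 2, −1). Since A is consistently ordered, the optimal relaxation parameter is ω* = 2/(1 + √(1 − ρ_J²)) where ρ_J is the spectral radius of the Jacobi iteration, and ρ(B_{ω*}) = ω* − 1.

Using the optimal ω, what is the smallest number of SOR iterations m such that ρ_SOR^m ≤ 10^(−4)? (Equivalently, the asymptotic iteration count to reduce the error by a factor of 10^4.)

m = 273

With n=185, ρ(Jacobi) = cos(π/186) = 0.9998574.
1 − cos²(π/186) = sin²(π/186) ⇒ √(1−ρ_J²) = sin(π/186) = 0.0168895.
ω* = 2 / (1 + 0.0168895) = 2 / 1.0168895 ≈ 1.9667820.
and ρ(B_{ω*}) = 1.9667820 − 1 = 0.9667820.
ρ_SOR^m ≤ 10^(−4) ⇔ m ≥ 4·ln10/(−ln 0.9667820) = 9.21034/0.0337822 = 272.639; m = ⌈272.639⌉ = 273.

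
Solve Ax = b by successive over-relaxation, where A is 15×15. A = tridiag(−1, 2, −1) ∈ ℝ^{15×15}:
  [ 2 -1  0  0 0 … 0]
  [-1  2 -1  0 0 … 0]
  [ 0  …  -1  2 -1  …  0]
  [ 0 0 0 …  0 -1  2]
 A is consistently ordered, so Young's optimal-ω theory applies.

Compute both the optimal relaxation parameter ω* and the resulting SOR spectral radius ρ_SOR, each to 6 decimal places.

ω* = 1.673514, ρ_SOR = 0.673514

½·tridiag(1,0,1) at n=15: λ_k = cos(kπ/16); max |λ| at k=1 ⇒ ρ_J = cos(π/16) ≈ 0.980785.
√(1−ρ_J²) simplifies to sin(π/16) = 0.1950903.
Then 2/(1+√(1−ρ_J²)) = 2/(1+0.1950903); ω* = 2/1.1950903 = 1.673514.
ρ_SOR = ω* − 1 ≈ 0.673514.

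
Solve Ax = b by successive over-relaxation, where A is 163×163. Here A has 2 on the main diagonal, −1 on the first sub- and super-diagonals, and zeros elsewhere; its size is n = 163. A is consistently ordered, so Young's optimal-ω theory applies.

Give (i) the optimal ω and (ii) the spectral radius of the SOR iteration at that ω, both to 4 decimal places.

n=163: λ(B_J) = 1 − λ(A)/2 = cos(kπ/164); k=1 gives ρ_J = 0.9998.
√(1−ρ_J²) simplifies to sin(π/164) = 0.01915.
So ω* = 2/1.01915 = 1.9624 (Young).
and ρ(B_{ω*}) = 1.9624 − 1 = 0.9624.

ω* = 1.9624, ρ_SOR = 0.9624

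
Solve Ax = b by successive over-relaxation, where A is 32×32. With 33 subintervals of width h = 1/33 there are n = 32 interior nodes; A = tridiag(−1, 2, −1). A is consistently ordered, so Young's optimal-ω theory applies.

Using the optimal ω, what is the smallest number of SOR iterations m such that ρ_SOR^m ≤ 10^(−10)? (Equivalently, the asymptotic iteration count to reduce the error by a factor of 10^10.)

n=32: λ(B_J) = 1 − λ(A)/2 = cos(kπ/33); k=1 gives ρ_J = 0.9954719.
√(1−ρ_J²) = |sin(π/33)| = 0.0950560
ω* = 2/(1+0.0950560) = 1.8263906
At ω = 1.8263906 every |λ(B_ω)| = ω−1, so ρ_SOR = 0.8263906.
For 10 digits: m = 10·ln10 / (−ln 0.8263906) = 23.0259/0.190688 = 120.752; round up → m = 121.

m = 121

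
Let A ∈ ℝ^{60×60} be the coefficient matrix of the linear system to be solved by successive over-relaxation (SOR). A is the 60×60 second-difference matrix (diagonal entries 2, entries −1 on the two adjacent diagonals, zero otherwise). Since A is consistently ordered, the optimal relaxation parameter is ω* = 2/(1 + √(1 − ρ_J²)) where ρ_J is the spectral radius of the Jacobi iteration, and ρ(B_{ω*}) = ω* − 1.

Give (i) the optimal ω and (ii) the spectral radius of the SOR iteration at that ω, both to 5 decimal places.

With n=60, ρ(Jacobi) = cos(π/61) = 0.99867.
√(1−ρ_J²) = |sin(π/61)| = 0.051479
ω* = 2/(1 + 0.051479) = 2/1.051479 = 1.90208.
and ρ(B_{ω*}) = 1.90208 − 1 = 0.90208.

ω* = 1.90208, ρ_SOR = 0.90208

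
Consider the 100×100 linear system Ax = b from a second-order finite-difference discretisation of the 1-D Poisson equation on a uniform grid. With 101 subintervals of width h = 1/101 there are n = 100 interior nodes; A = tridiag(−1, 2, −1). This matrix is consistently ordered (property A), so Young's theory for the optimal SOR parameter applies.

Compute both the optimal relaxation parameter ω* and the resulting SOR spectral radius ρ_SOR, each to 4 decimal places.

ω* = 1.9397, ρ_SOR = 0.9397

ρ_J = max_k |cos(kπ/101)| = cos(π/101) = 0.9995
√(1 − cos²(π/101)) = sin(π/101) ≈ 0.03110.
ω* = 2/(1 + 0.03110) = 2/1.03110 = 1.9397.
[ρ_SOR] ω* − 1 = 0.9397.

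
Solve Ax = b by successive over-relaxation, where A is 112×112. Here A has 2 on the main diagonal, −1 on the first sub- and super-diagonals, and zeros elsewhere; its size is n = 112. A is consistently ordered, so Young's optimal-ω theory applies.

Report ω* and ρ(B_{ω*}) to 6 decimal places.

B_J for the 112×112 system has eigenvalues cos(kπ/113); ρ_J = cos(π/113) = 0.999614.
1 − cos²(π/113) = sin²(π/113) ⇒ √(1−ρ_J²) = sin(π/113) = 0.0277981.
ω* = 2/(1+0.0277981) = 1.945907
At ω = 1.945907 every |λ(B_ω)| = ω−1, so ρ_SOR = 0.945907.

ω* = 1.945907, ρ_SOR = 0.945907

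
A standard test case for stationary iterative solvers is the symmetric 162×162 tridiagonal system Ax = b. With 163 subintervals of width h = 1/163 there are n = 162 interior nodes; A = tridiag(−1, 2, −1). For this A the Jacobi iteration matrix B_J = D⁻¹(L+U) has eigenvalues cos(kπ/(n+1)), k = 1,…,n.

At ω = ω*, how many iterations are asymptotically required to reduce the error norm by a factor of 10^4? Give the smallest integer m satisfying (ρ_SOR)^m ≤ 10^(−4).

m = 239

½·tridiag(1,0,1) at n=162: λ_k = cos(kπ/163); max |λ| at k=1 ⇒ ρ_J = cos(π/163) ≈ 0.9998143.
√(1−ρ_J²) simplifies to sin(π/163) = 0.0192724.
ω* = 2/(1+0.0192724) = 1.9621840
ρ_SOR = ω* − 1 = 1.9621840 − 1 = 0.9621840.
4·ln10 = 9.21034; −ln(0.9621840) = 0.0385496; m = ⌈9.21034/0.0385496⌉ = ⌈238.922⌉ = 239.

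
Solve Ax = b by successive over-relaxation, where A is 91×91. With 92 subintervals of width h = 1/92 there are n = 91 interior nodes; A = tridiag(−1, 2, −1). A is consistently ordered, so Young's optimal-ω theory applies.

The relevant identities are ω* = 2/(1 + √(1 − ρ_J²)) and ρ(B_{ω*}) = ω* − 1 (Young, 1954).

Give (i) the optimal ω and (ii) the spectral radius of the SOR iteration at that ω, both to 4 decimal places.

ω* = 1.9340, ρ_SOR = 0.9340

ρ_J = max_k |cos(kπ/92)| = cos(π/92) = 0.9994
√(1 − cos²(π/92)) = sin(π/92) ≈ 0.03414.
[ω*] 2 ÷ (1 + 0.03414) = 2 ÷ 1.03414 = 1.9340.
Hence ρ(B_{ω*}) = 1.9340 − 1 = 0.9340.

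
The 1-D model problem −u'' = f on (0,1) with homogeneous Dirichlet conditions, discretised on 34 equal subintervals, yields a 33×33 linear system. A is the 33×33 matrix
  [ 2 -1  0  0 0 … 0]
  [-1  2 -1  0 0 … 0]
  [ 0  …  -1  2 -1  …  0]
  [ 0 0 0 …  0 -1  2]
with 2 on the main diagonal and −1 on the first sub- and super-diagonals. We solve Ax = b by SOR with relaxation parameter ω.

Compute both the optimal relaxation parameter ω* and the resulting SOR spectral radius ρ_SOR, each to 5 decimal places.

With n=33, ρ(Jacobi) = cos(π/34) = 0.99573.
1 − cos²(π/34) = sin²(π/34) ⇒ √(1−ρ_J²) = sin(π/34) = 0.092268.
ω* = 2/(1 + 0.092268) = 2/1.092268 = 1.83105.
ρ_SOR = ω* − 1 ≈ 0.83105.

ω* = 1.83105, ρ_SOR = 0.83105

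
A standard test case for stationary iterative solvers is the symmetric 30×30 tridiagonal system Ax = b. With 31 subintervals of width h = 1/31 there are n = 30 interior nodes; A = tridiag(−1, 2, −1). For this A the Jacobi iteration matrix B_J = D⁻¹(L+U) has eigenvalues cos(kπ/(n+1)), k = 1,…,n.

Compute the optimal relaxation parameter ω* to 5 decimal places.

ρ_J = max_k |cos(kπ/31)| = cos(π/31) = 0.99487
1 − cos²(π/31) = sin²(π/31) ⇒ √(1−ρ_J²) = sin(π/31) = 0.101168.
ω* = 2/(1 + 0.101168) = 2/1.101168 = 1.81625.
ρ_SOR = ω* − 1 = 1.81625 − 1 = 0.81625.

ω* = 1.81625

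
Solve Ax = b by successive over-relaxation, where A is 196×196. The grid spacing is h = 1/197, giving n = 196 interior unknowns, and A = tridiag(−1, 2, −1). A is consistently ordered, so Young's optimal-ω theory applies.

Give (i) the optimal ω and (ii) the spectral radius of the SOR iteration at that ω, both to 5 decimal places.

ω* = 1.96861, ρ_SOR = 0.96861

ρ_J = max_k |cos(kπ/197)| = cos(π/197) = 0.99987
√(1−ρ_J²) simplifies to sin(π/197) = 0.015946.
ω* = 2 / (1 + 0.015946) = 2 / 1.015946 ≈ 1.96861.
[ρ_SOR] ω* − 1 = 0.96861.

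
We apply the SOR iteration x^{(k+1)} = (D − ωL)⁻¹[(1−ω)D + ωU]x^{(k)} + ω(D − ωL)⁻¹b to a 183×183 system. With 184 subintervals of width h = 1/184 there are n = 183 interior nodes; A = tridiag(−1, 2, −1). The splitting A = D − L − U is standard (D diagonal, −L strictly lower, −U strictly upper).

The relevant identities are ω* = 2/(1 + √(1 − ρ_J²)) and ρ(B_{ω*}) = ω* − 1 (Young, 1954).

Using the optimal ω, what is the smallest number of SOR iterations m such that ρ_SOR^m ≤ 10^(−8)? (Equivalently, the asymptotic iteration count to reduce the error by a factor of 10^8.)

m = 540

spectrum of D⁻¹(L+U) = {cos(kπ/184) : 1≤k≤183}; ρ_J = cos(π/184) = 0.9998542.
root = sin(π/184) = 0.0170730  (since 1−cos² = sin²).
Young: ω* = 2/(1+√(1−ρ_J²)) = 2/(1+0.0170730) = 2/1.0170730 = 1.9664272.
and ρ(B_{ω*}) = 1.9664272 − 1 = 0.9664272.
8·ln10 = 18.4207; −ln(0.9664272) = 0.0341493; m = ⌈18.4207/0.0341493⌉ = ⌈539.417⌉ = 540.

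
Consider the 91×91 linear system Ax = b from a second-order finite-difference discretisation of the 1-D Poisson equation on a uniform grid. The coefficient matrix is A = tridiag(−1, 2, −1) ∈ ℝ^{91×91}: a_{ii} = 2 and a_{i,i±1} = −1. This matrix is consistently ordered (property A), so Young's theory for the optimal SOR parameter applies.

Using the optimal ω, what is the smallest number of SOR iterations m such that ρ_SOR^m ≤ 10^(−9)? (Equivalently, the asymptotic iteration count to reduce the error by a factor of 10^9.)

m = 304

n=91: λ(B_J) = 1 − λ(A)/2 = cos(kπ/92); k=1 gives ρ_J = 0.9994170.
root = sin(π/92) = 0.0341411  (since 1−cos² = sin²).
[ω*] 2 ÷ (1 + 0.0341411) = 2 ÷ 1.0341411 = 1.9339721.
ρ_SOR = ω* − 1 = 1.9339721 − 1 = 0.9339721.
ρ_SOR^m ≤ 10^(−9) ⇔ m ≥ 9·ln10/(−ln 0.9339721) = 20.7233/0.0683087 = 303.377; m = ⌈303.377⌉ = 304.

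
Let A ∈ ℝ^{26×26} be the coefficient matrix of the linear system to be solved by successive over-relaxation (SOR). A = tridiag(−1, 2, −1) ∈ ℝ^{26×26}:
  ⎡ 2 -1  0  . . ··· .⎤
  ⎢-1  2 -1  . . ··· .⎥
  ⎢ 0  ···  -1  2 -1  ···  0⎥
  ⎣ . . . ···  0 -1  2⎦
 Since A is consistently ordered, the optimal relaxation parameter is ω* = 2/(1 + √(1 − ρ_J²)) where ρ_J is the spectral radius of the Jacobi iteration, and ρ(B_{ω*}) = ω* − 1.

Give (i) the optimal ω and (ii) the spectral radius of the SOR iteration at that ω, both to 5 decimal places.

With n=26, ρ(Jacobi) = cos(π/27) = 0.99324.
√(1−ρ_J²) = |sin(π/27)| = 0.116093
ω* = 2 / (1 + 0.116093) = 2 / 1.116093 ≈ 1.79197.
At ω = 1.79197 every |λ(B_ω)| = ω−1, so ρ_SOR = 0.79197.

ω* = 1.79197, ρ_SOR = 0.79197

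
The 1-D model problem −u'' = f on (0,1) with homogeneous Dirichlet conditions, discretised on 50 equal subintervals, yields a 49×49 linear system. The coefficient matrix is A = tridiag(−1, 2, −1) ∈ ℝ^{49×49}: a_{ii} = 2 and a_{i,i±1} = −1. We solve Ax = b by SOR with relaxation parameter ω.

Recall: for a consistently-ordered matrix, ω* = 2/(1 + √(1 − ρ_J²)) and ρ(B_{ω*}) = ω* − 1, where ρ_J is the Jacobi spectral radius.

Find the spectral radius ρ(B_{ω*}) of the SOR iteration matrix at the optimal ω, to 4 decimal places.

B_J for the 49×49 system has eigenvalues cos(kπ/50); ρ_J = cos(π/50) = 0.9980.
root = sin(π/50) = 0.06279  (since 1−cos² = sin²).
ω* = 2/(1 + 0.06279) = 2/1.06279 = 1.8818.
ρ(B_{ω*}) = ω*−1 = 0.8818

ρ_SOR = 0.8818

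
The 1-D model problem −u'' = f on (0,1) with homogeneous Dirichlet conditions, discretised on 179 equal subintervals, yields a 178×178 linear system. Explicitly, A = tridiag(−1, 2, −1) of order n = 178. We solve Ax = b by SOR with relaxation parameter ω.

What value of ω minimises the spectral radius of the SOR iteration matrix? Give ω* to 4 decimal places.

ω* = 1.9655

[ρ_J] n=178: ρ(B_J) = cos(π/(n+1)) = cos(π/179) = 0.9998.
root = sin(π/179) = 0.01755  (since 1−cos² = sin²).
ω* = 2/(1 + 0.01755) = 2/1.01755 = 1.9655.
ρ_SOR = ω* − 1 = 1.9655 − 1 = 0.9655.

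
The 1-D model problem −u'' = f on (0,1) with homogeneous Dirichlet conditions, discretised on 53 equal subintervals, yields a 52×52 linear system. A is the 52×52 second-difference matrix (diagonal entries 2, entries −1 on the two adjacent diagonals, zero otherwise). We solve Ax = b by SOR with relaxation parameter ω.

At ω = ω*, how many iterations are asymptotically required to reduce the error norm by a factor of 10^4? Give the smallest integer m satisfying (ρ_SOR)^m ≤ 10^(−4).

n=52: λ(B_J) = 1 − λ(A)/2 = cos(kπ/53); k=1 gives ρ_J = 0.9982437.
√(1−ρ_J²) = |sin(π/53)| = 0.0592406
So ω* = 2/1.0592406 = 1.8881451 (Young).
ρ_SOR = ω* − 1 ≈ 0.8881451.
(0.8881451)^m ≤ 10^{−4}  ⇒  m·ln(0.8881451) ≤ −4·ln10  ⇒  m ≥ 77.646  ⇒  m = 78

m = 78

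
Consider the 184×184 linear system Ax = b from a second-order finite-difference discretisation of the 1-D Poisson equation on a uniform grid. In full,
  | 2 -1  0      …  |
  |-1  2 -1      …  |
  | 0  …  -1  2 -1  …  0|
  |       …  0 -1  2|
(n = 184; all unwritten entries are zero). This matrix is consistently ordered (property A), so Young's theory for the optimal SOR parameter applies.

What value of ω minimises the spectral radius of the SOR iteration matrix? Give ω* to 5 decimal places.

ω* = 1.96661

spectrum of D⁻¹(L+U) = {cos(kπ/185) : 1≤k≤184}; ρ_J = cos(π/185) = 0.99986.
√(1−ρ_J²) simplifies to sin(π/185) = 0.016981.
So ω* = 2/1.016981 = 1.96661 (Young).
ρ(B_{ω*}) = ω*−1 = 0.96661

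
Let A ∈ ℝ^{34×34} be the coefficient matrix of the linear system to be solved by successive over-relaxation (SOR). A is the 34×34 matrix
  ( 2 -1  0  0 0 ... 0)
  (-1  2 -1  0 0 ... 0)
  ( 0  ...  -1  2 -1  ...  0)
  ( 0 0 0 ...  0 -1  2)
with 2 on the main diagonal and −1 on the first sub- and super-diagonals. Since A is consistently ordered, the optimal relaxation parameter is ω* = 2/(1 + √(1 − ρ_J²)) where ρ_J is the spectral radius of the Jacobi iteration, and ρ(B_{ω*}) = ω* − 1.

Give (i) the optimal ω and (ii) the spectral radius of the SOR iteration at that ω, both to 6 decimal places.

ω* = 1.835470, ρ_SOR = 0.835470

[ρ_J] n=34: ρ(B_J) = cos(π/(n+1)) = cos(π/35) = 0.995974.
root = sin(π/35) = 0.0896393  (since 1−cos² = sin²).
So ω* = 2/1.0896393 = 1.835470 (Young).
Hence ρ(B_{ω*}) = 1.835470 − 1 = 0.835470.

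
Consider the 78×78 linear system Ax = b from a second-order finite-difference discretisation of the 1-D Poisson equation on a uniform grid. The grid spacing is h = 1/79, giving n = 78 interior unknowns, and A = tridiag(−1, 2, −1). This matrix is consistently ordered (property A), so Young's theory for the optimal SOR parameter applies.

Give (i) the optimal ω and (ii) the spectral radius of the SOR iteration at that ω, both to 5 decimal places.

ω* = 1.92353, ρ_SOR = 0.92353

B_J for the 78×78 system has eigenvalues cos(kπ/79); ρ_J = cos(π/79) = 0.99921.
root = sin(π/79) = 0.039757  (since 1−cos² = sin²).
ω* = 2/(1 + 0.039757) = 2/1.039757 = 1.92353.
and ρ(B_{ω*}) = 1.92353 − 1 = 0.92353.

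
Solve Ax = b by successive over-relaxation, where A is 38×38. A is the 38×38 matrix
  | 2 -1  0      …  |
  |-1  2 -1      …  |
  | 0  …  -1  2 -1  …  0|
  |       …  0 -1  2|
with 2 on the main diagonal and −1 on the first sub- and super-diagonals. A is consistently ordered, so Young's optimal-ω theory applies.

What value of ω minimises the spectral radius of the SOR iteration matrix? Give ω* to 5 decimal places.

½·tridiag(1,0,1) at n=38: λ_k = cos(kπ/39); max |λ| at k=1 ⇒ ρ_J = cos(π/39) ≈ 0.99676.
√(1 − cos²(π/39)) = sin(π/39) ≈ 0.080467.
Then 2/(1+√(1−ρ_J²)) = 2/(1+0.080467); ω* = 2/1.080467 = 1.85105.
[ρ_SOR] ω* − 1 = 0.85105.

ω* = 1.85105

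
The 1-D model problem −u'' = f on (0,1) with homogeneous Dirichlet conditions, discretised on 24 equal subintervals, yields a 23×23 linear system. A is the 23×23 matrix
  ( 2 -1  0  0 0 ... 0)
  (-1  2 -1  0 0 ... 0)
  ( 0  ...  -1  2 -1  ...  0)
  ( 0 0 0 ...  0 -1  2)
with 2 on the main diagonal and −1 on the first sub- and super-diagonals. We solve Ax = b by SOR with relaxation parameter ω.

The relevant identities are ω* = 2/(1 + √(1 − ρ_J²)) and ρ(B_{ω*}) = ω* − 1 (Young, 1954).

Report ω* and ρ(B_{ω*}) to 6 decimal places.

ω* = 1.769088, ρ_SOR = 0.769088

spectrum of D⁻¹(L+U) = {cos(kπ/24) : 1≤k≤23}; ρ_J = cos(π/24) = 0.991445.
√(1 − cos²(π/24)) = sin(π/24) ≈ 0.1305262.
ω* = 2/(1+0.1305262) = 1.769088
ρ_SOR = ω* − 1 ≈ 0.769088.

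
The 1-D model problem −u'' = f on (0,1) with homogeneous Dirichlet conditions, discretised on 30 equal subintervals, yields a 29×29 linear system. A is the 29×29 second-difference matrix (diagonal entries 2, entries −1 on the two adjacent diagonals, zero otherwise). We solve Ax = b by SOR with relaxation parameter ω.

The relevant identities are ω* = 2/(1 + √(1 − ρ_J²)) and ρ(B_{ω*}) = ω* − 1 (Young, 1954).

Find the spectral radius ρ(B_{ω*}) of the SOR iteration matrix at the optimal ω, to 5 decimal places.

ρ_SOR = 0.81073

With n=29, ρ(Jacobi) = cos(π/30) = 0.99452.
√(1 − cos²(π/30)) = sin(π/30) ≈ 0.104528.
ω* = 2 / (1 + 0.104528) = 2 / 1.104528 ≈ 1.81073.
and ρ(B_{ω*}) = 1.81073 − 1 = 0.81073.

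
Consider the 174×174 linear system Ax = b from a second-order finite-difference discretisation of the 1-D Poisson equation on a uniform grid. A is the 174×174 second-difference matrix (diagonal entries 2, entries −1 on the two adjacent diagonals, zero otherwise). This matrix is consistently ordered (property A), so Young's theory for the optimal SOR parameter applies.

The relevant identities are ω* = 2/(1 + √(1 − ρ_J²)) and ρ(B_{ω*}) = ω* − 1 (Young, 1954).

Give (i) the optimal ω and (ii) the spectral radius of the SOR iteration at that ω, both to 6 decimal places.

ω* = 1.964731, ρ_SOR = 0.964731

n=174: λ(B_J) = 1 − λ(A)/2 = cos(kπ/175); k=1 gives ρ_J = 0.999839.
√(1−ρ_J²) simplifies to sin(π/175) = 0.0179510.
Then 2/(1+√(1−ρ_J²)) = 2/(1+0.0179510); ω* = 2/1.0179510 = 1.964731.
and ρ(B_{ω*}) = 1.964731 − 1 = 0.964731.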